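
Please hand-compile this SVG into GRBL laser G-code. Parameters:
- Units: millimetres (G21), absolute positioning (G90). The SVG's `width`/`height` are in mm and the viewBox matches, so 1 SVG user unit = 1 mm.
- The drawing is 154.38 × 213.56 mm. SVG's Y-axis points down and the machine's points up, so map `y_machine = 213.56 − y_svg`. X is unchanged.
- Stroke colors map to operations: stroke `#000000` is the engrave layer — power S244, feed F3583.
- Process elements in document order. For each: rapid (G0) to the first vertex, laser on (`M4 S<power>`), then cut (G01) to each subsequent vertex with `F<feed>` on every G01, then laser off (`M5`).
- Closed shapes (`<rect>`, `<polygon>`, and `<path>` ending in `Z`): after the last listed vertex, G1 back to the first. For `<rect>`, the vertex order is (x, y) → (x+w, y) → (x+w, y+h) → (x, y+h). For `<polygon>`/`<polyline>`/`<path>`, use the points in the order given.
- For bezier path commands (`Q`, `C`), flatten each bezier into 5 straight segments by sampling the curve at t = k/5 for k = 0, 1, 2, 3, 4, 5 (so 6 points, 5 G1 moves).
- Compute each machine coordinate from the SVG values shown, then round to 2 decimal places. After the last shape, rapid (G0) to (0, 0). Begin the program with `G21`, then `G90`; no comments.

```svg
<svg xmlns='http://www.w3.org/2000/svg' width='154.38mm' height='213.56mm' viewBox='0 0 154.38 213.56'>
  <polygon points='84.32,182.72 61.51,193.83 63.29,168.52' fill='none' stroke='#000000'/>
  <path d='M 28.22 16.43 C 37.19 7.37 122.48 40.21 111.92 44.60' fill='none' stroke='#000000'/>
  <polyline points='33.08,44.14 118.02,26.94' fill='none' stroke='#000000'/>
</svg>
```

1 u = 1 mm; y_m = 213.56 − y.

[1] `<polygon>` regular polygon, #000000→engrave S244 F3583: (84.32,30.84) → (61.51,19.73) → (63.29,45.04) → (84.32,30.84) (closed)

[2] `<path>` cubic bezier, #000000→engrave S244 F3583: (28.22,197.13) → (41.38,198.10) → (64.60,192.39) → (89.60,183.38) → (108.13,174.45) → (111.92,168.96)

[3] `<polyline>` line segment, #000000→engrave S244 F3583: (33.08,169.42) → (118.02,186.62)

G21
G90
G0 X84.32 Y30.84
M4 S244
G01 X61.51 Y19.73 F3583
G01 X63.29 Y45.04 F3583
G01 X84.32 Y30.84 F3583
M5
G0 X28.22 Y197.13
M4 S244
G01 X41.38 Y198.10 F3583
G01 X64.60 Y192.39 F3583
G01 X89.60 Y183.38 F3583
G01 X108.13 Y174.45 F3583
G01 X111.92 Y168.96 F3583
M5
G0 X33.08 Y169.42
M4 S244
G01 X118.02 Y186.62 F3583
M5
G0 X0.00 Y0.00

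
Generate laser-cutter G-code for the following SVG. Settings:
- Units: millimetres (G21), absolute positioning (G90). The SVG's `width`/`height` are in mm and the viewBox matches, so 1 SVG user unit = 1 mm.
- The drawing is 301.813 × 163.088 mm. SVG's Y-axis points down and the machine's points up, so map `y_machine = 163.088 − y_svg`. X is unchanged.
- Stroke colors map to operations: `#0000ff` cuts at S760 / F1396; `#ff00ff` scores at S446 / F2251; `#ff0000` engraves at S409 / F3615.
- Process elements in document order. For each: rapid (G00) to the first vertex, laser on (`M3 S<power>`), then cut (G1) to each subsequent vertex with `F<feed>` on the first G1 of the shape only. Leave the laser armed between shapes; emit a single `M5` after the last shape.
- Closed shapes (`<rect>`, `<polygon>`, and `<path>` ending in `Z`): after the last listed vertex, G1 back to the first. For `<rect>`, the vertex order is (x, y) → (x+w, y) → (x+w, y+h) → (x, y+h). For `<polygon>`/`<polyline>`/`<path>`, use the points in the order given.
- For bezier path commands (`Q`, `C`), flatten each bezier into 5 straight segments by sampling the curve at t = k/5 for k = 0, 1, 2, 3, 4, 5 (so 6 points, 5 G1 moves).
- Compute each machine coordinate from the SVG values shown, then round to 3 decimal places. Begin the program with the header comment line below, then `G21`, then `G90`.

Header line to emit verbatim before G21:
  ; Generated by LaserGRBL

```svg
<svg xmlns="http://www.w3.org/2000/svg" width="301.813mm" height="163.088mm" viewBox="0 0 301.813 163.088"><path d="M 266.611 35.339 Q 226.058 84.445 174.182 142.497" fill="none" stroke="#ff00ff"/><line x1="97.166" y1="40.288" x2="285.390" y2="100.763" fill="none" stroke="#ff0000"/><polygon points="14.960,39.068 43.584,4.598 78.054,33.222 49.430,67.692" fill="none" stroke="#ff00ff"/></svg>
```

viewBox `0 0 301.813 163.088` with mm width/height → 1 unit = 1 mm. Flip: y_m = 163.088 − y_svg.

**Shape 1** — `<path>` quadratic bezier, stroke `#ff00ff` → score (S446, F2251). Control points (SVG): P0=(266.611,35.339), P1=(226.058,84.445), P2=(174.182,142.497); sampled at t=k/5. Machine vertices: (266.611,127.749) → (249.937,107.749) → (232.357,87.033) → (213.871,65.601) → (194.479,43.454) → (174.182,20.591). Open path.

**Shape 2** — `<line>` line segment, stroke `#ff0000` → engrave (S409, F3615). Machine vertices: (97.166,122.800) → (285.390,62.325). Open path.

**Shape 3** — `<polygon>` regular polygon, stroke `#ff00ff` → score (S446, F2251). Machine vertices: (14.960,124.020) → (43.584,158.490) → (78.054,129.866) → (49.430,95.396) → (14.960,124.020). Closed: final G1 returns to the first vertex.

; Generated by LaserGRBL
G21
G90
G00 X266.611 Y127.749
M3 S446
G1 X249.937 Y107.749 F2251
G1 X232.357 Y87.033
G1 X213.871 Y65.601
G1 X194.479 Y43.454
G1 X174.182 Y20.591
G00 X97.166 Y122.800
M3 S409
G1 X285.390 Y62.325 F3615
G00 X14.960 Y124.020
M3 S446
G1 X43.584 Y158.490 F2251
G1 X78.054 Y129.866
G1 X49.430 Y95.396
G1 X14.960 Y124.020
M5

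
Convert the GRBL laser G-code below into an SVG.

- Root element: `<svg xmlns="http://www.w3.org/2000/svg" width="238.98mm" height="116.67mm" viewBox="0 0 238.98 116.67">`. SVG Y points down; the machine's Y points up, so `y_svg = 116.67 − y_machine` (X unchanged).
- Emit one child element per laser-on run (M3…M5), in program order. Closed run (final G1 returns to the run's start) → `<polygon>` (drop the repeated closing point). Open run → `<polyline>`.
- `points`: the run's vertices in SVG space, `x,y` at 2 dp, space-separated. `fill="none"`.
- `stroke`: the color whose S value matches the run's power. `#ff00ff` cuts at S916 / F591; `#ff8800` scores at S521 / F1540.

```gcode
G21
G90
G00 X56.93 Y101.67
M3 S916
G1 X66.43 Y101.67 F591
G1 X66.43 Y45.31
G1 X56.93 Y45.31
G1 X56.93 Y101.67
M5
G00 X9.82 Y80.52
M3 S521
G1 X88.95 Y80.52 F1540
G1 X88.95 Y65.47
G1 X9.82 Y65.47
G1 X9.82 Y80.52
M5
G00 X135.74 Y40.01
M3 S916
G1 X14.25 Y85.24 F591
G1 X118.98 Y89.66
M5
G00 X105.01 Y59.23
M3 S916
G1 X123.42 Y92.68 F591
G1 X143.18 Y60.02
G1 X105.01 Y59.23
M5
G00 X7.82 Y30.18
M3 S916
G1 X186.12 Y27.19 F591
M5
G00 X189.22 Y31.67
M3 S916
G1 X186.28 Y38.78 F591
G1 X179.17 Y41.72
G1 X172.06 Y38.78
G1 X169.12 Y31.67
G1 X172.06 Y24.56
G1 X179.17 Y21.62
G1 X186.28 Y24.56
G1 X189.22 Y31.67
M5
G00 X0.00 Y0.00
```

y_svg = 116.67 − y_m.

[1] S916→`#ff00ff` (cut); closed run; points: 56.93,15.00 66.43,15.00 66.43,71.36 56.93,71.36

[2] S521→`#ff8800` (score); closed run; points: 9.82,36.15 88.95,36.15 88.95,51.20 9.82,51.20

[3] S916→`#ff00ff` (cut); open run; points: 135.74,76.66 14.25,31.43 118.98,27.01

[4] S916→`#ff00ff` (cut); closed run; points: 105.01,57.44 123.42,23.99 143.18,56.65

[5] S916→`#ff00ff` (cut); open run; points: 7.82,86.49 186.12,89.48

[6] S916→`#ff00ff` (cut); closed run; points: 189.22,85.00 186.28,77.89 179.17,74.95 172.06,77.89 169.12,85.00 172.06,92.11 179.17,95.05 186.28,92.11

<svg xmlns="http://www.w3.org/2000/svg" width="238.98mm" height="116.67mm" viewBox="0 0 238.98 116.67">
  <polygon points="56.93,15.00 66.43,15.00 66.43,71.36 56.93,71.36" fill="none" stroke="#ff00ff"/>
  <polygon points="9.82,36.15 88.95,36.15 88.95,51.20 9.82,51.20" fill="none" stroke="#ff8800"/>
  <polyline points="135.74,76.66 14.25,31.43 118.98,27.01" fill="none" stroke="#ff00ff"/>
  <polygon points="105.01,57.44 123.42,23.99 143.18,56.65" fill="none" stroke="#ff00ff"/>
  <polyline points="7.82,86.49 186.12,89.48" fill="none" stroke="#ff00ff"/>
  <polygon points="189.22,85.00 186.28,77.89 179.17,74.95 172.06,77.89 169.12,85.00 172.06,92.11 179.17,95.05 186.28,92.11" fill="none" stroke="#ff00ff"/>
</svg>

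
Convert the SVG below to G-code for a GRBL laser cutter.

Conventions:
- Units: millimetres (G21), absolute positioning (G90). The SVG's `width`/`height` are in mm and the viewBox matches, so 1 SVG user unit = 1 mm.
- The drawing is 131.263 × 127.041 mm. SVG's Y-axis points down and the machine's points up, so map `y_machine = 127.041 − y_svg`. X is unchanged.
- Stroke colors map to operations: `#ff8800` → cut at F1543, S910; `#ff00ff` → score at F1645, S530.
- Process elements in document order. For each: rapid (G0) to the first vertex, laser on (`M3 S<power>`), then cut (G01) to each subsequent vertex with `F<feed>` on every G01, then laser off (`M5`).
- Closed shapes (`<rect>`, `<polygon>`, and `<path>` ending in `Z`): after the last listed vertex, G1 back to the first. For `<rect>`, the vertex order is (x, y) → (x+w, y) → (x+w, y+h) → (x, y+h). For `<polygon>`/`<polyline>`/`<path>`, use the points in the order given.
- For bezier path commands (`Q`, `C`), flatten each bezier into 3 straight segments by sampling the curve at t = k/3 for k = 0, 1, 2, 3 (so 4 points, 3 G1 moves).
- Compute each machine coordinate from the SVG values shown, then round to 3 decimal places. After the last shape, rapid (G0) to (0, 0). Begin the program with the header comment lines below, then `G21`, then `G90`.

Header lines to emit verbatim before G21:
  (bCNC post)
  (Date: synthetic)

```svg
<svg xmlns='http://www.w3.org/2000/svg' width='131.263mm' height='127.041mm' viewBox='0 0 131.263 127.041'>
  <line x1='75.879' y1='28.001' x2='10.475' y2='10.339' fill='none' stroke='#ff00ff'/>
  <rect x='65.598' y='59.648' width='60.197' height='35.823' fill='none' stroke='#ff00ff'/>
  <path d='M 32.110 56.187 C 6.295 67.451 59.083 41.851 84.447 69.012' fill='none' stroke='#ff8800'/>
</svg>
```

Since the viewBox matches the mm dimensions, user units are millimetres directly. The only transform is the Y-flip y_m = 127.041 − y_svg.

Shape 1 is a line segment drawn with `<line>`. Its stroke #ff00ff means score at S530, F1645. After flipping Y the toolpath is (75.879,99.040) → (10.475,116.702).

Shape 2 is a rectangle drawn with `<rect>`. Its stroke #ff00ff means score at S530, F1645. After flipping Y the toolpath is (65.598,67.393) → (125.795,67.393) → (125.795,31.570) → (65.598,31.570) → (65.598,67.393), returning to the start.

Shape 3 is a cubic bezier drawn with `<path>`. Its stroke #ff8800 means cut at S910, F1543. After flipping Y the toolpath is (32.110,70.854) → (28.569,68.559) → (53.869,70.922) → (84.447,58.029).

(bCNC post)
(Date: synthetic)
G21
G90
G0 X75.879 Y99.040
M3 S530
G01 X10.475 Y116.702 F1645
M5
G0 X65.598 Y67.393
M3 S530
G01 X125.795 Y67.393 F1645
G01 X125.795 Y31.570 F1645
G01 X65.598 Y31.570 F1645
G01 X65.598 Y67.393 F1645
M5
G0 X32.110 Y70.854
M3 S910
G01 X28.569 Y68.559 F1543
G01 X53.869 Y70.922 F1543
G01 X84.447 Y58.029 F1543
M5
G0 X0.000 Y0.000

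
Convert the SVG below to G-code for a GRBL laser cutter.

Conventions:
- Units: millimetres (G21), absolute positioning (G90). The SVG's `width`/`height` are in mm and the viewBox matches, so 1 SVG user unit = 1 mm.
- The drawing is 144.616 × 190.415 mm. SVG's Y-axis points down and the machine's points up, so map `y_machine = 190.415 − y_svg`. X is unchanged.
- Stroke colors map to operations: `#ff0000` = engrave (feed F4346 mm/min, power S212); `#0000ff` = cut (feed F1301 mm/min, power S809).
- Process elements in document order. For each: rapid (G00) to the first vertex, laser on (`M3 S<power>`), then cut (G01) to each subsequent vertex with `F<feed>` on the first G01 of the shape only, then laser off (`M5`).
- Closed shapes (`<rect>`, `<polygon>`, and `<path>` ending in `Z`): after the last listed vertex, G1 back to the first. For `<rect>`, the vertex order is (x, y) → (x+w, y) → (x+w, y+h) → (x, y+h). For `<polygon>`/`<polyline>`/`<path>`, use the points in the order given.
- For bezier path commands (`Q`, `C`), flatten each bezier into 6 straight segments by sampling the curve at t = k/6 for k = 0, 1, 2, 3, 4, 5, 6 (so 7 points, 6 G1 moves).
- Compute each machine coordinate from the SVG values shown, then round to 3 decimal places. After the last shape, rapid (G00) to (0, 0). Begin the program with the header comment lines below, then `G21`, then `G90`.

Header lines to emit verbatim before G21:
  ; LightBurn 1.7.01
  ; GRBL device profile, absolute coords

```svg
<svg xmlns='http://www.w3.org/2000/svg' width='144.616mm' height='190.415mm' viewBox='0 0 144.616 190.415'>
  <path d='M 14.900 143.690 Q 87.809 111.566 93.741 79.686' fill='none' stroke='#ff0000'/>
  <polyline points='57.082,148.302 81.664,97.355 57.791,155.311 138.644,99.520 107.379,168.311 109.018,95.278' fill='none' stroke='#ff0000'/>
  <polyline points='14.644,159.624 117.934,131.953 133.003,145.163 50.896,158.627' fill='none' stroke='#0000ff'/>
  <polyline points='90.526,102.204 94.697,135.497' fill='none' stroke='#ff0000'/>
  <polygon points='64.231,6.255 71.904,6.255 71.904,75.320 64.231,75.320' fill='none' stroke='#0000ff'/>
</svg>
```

; LightBurn 1.7.01
; GRBL device profile, absolute coords
G21
G90
G00 X14.900 Y46.725
M3 S212
G01 X37.343 Y57.426 F4346
G01 X56.064 Y68.114
G01 X71.065 Y78.788
G01 X82.344 Y89.449
G01 X89.903 Y100.096
G01 X93.741 Y110.729
M5
G00 X57.082 Y42.113
M3 S212
G01 X81.664 Y93.060 F4346
G01 X57.791 Y35.104
G01 X138.644 Y90.895
G01 X107.379 Y22.104
G01 X109.018 Y95.137
M5
G00 X14.644 Y30.791
M3 S809
G01 X117.934 Y58.462 F1301
G01 X133.003 Y45.252
G01 X50.896 Y31.788
M5
G00 X90.526 Y88.211
M3 S212
G01 X94.697 Y54.918 F4346
M5
G00 X64.231 Y184.160
M3 S809
G01 X71.904 Y184.160 F1301
G01 X71.904 Y115.095
G01 X64.231 Y115.095
G01 X64.231 Y184.160
M5
G00 X0.000 Y0.000

viewBox `0 0 144.616 190.415` with mm width/height → 1 unit = 1 mm. Flip: y_m = 190.415 − y_svg.

**Shape 1** — `<path>` quadratic bezier, stroke `#ff0000` → engrave (S212, F4346). Control points (SVG): P0=(14.900,143.690), P1=(87.809,111.566), P2=(93.741,79.686); sampled at t=k/6. Machine vertices: (14.900,46.725) → (37.343,57.426) → (56.064,68.114) → (71.065,78.788) → (82.344,89.449) → (89.903,100.096) → (93.741,110.729). Open path.

**Shape 2** — `<polyline>` open polyline, stroke `#ff0000` → engrave (S212, F4346). Machine vertices: (57.082,42.113) → (81.664,93.060) → (57.791,35.104) → (138.644,90.895) → (107.379,22.104) → (109.018,95.137). Open path.

**Shape 3** — `<polyline>` open polyline, stroke `#0000ff` → cut (S809, F1301). Machine vertices: (14.644,30.791) → (117.934,58.462) → (133.003,45.252) → (50.896,31.788). Open path.

**Shape 4** — `<polyline>` line segment, stroke `#ff0000` → engrave (S212, F4346). Machine vertices: (90.526,88.211) → (94.697,54.918). Open path.

**Shape 5** — `<polygon>` rectangle, stroke `#0000ff` → cut (S809, F1301). Machine vertices: (64.231,184.160) → (71.904,184.160) → (71.904,115.095) → (64.231,115.095) → (64.231,184.160). Closed: final G1 returns to the first vertex.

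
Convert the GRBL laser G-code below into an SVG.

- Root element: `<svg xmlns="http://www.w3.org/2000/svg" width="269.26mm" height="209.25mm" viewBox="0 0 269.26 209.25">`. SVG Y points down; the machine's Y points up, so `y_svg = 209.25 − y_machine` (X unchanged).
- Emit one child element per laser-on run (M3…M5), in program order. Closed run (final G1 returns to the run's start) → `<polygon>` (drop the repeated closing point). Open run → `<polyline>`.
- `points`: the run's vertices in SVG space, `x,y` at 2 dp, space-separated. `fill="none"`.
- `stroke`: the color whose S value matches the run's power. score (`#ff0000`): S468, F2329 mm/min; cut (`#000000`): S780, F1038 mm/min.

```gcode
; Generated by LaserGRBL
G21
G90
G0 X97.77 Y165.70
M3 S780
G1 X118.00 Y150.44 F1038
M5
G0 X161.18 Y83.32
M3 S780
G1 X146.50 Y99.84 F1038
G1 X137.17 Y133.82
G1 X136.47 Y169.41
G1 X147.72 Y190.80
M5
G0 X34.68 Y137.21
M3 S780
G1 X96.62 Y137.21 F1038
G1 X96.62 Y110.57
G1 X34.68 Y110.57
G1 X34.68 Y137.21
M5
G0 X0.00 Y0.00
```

Machine Y-up, SVG Y-down with viewBox height 209.25, so y_svg = 209.25 − y_machine; X carries over. Every run uses S780, so all elements get stroke `#000000` (cut).

Run 1: The run is open, so emit a `<polyline>` with points (Y-flipped): 97.77,43.55 118.00,58.81.

Run 2: The run is open, so emit a `<polyline>` with points (Y-flipped): 161.18,125.93 146.50,109.41 137.17,75.43 136.47,39.84 147.72,18.45.

Run 3: The run returns to its start, so emit a `<polygon>` with points (Y-flipped): 34.68,72.04 96.62,72.04 96.62,98.68 34.68,98.68.

<svg xmlns="http://www.w3.org/2000/svg" width="269.26mm" height="209.25mm" viewBox="0 0 269.26 209.25">
  <polyline points="97.77,43.55 118.00,58.81" fill="none" stroke="#000000"/>
  <polyline points="161.18,125.93 146.50,109.41 137.17,75.43 136.47,39.84 147.72,18.45" fill="none" stroke="#000000"/>
  <polygon points="34.68,72.04 96.62,72.04 96.62,98.68 34.68,98.68" fill="none" stroke="#000000"/>
</svg>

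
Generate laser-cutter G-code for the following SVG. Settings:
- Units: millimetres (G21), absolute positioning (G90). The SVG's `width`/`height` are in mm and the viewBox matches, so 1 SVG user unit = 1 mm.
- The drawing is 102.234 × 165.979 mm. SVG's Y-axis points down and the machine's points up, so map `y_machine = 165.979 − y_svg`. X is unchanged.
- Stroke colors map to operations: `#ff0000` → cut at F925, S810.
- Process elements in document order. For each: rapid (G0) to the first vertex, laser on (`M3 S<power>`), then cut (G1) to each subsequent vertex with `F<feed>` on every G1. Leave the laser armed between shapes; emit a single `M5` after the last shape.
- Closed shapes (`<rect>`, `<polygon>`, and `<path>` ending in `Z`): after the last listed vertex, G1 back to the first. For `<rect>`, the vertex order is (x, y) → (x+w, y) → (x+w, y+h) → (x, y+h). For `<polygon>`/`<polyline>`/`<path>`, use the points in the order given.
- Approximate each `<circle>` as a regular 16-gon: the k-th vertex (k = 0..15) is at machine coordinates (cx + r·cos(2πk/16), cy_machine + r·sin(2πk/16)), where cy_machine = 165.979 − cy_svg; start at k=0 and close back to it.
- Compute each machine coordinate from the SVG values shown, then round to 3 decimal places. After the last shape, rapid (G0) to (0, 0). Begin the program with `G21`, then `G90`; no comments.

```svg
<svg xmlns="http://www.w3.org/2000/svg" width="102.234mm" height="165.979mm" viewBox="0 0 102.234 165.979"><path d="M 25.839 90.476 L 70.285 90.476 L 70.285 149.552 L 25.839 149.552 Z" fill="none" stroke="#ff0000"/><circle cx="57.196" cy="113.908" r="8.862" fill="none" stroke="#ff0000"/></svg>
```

G21
G90
G0 X25.839 Y75.503
M3 S810
G1 X70.285 Y75.503 F925
G1 X70.285 Y16.427 F925
G1 X25.839 Y16.427 F925
G1 X25.839 Y75.503 F925
G0 X66.058 Y52.071
M3 S810
G1 X65.383 Y55.462 F925
G1 X63.462 Y58.337 F925
G1 X60.587 Y60.258 F925
G1 X57.196 Y60.933 F925
G1 X53.805 Y60.258 F925
G1 X50.930 Y58.337 F925
G1 X49.009 Y55.462 F925
G1 X48.334 Y52.071 F925
G1 X49.009 Y48.680 F925
G1 X50.930 Y45.805 F925
G1 X53.805 Y43.884 F925
G1 X57.196 Y43.209 F925
G1 X60.587 Y43.884 F925
G1 X63.462 Y45.805 F925
G1 X65.383 Y48.680 F925
G1 X66.058 Y52.071 F925
M5
G0 X0.000 Y0.000

viewBox `0 0 102.234 165.979` with mm width/height → 1 unit = 1 mm. Flip: y_m = 165.979 − y_svg.

**Shape 1** — `<path>` rectangle, stroke `#ff0000` → cut (S810, F925). Machine vertices: (25.839,75.503) → (70.285,75.503) → (70.285,16.427) → (25.839,16.427) → (25.839,75.503). Closed: final G1 returns to the first vertex.

**Shape 2** — `<circle>` circle, stroke `#ff0000` → cut (S810, F925). Machine vertices: (66.058,52.071) → (65.383,55.462) → (63.462,58.337) → (60.587,60.258) → (57.196,60.933) → (53.805,60.258) → (50.930,58.337) → (49.009,55.462) → (48.334,52.071) → (49.009,48.680) → (50.930,45.805) → (53.805,43.884) → (57.196,43.209) → (60.587,43.884) → (63.462,45.805) → (65.383,48.680) → (66.058,52.071). Closed: final G1 returns to the first vertex.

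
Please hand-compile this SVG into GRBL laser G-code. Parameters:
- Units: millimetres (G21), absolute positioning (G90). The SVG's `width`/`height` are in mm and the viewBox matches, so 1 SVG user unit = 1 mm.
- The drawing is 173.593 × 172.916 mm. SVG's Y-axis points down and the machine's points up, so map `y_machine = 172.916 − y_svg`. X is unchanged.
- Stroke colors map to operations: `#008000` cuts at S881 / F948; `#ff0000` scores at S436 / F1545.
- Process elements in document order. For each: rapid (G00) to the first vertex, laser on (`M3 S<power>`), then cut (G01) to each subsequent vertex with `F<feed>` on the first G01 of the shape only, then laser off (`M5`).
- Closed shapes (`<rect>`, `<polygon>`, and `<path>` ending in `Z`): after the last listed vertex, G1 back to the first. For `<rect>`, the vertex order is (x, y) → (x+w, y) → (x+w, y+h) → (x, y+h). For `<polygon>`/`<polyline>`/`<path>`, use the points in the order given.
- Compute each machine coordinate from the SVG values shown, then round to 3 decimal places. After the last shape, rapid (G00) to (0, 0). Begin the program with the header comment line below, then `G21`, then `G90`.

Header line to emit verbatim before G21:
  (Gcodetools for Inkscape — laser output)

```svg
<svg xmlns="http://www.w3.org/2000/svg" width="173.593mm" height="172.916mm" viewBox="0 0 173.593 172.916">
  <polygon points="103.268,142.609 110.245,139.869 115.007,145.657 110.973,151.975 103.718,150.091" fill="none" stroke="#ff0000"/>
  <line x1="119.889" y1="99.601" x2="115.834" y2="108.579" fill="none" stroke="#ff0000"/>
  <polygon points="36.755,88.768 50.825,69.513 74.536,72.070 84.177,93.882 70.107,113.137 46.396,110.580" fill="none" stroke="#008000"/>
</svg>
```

(Gcodetools for Inkscape — laser output)
G21
G90
G00 X103.268 Y30.307
M3 S436
G01 X110.245 Y33.047 F1545
G01 X115.007 Y27.259
G01 X110.973 Y20.941
G01 X103.718 Y22.825
G01 X103.268 Y30.307
M5
G00 X119.889 Y73.315
M3 S436
G01 X115.834 Y64.337 F1545
M5
G00 X36.755 Y84.148
M3 S881
G01 X50.825 Y103.403 F948
G01 X74.536 Y100.846
G01 X84.177 Y79.034
G01 X70.107 Y59.779
G01 X46.396 Y62.336
G01 X36.755 Y84.148
M5
G00 X0.000 Y0.000

viewBox `0 0 173.593 172.916` with mm width/height → 1 unit = 1 mm. Flip: y_m = 172.916 − y_svg.

**Shape 1** — `<polygon>` regular polygon, stroke `#ff0000` → score (S436, F1545). Machine vertices: (103.268,30.307) → (110.245,33.047) → (115.007,27.259) → (110.973,20.941) → (103.718,22.825) → (103.268,30.307). Closed: final G1 returns to the first vertex.

**Shape 2** — `<line>` line segment, stroke `#ff0000` → score (S436, F1545). Machine vertices: (119.889,73.315) → (115.834,64.337). Open path.

**Shape 3** — `<polygon>` regular polygon, stroke `#008000` → cut (S881, F948). Machine vertices: (36.755,84.148) → (50.825,103.403) → (74.536,100.846) → (84.177,79.034) → (70.107,59.779) → (46.396,62.336) → (36.755,84.148). Closed: final G1 returns to the first vertex.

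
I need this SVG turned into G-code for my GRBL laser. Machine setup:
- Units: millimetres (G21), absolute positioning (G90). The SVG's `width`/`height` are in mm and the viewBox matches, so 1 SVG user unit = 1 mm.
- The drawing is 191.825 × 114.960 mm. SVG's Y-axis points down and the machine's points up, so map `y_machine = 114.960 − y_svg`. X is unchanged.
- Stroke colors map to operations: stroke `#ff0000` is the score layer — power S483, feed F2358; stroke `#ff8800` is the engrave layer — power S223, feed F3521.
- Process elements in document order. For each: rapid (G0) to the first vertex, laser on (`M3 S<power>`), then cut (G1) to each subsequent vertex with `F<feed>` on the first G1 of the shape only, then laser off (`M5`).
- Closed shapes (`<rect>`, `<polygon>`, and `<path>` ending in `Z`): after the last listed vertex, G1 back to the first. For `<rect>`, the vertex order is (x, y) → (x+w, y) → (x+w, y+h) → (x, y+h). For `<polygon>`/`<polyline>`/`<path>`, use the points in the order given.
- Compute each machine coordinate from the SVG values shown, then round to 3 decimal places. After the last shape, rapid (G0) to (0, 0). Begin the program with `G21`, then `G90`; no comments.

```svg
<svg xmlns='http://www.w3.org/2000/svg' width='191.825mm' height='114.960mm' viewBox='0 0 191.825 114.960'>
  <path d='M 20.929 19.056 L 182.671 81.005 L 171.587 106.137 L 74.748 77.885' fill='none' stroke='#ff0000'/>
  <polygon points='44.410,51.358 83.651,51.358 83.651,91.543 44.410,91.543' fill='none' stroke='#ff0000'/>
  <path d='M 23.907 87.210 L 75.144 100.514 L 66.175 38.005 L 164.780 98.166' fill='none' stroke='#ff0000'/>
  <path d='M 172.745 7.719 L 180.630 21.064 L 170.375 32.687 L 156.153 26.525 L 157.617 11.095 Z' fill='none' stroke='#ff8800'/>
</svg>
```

G21
G90
G0 X20.929 Y95.904
M3 S483
G1 X182.671 Y33.955 F2358
G1 X171.587 Y8.823
G1 X74.748 Y37.075
M5
G0 X44.410 Y63.602
M3 S483
G1 X83.651 Y63.602 F2358
G1 X83.651 Y23.417
G1 X44.410 Y23.417
G1 X44.410 Y63.602
M5
G0 X23.907 Y27.750
M3 S483
G1 X75.144 Y14.446 F2358
G1 X66.175 Y76.955
G1 X164.780 Y16.794
M5
G0 X172.745 Y107.241
M3 S223
G1 X180.630 Y93.896 F3521
G1 X170.375 Y82.273
G1 X156.153 Y88.435
G1 X157.617 Y103.865
G1 X172.745 Y107.241
M5
G0 X0.000 Y0.000

viewBox `0 0 191.825 114.960` with mm width/height → 1 unit = 1 mm. Flip: y_m = 114.960 − y_svg.

**Shape 1** — `<path>` open polyline, stroke `#ff0000` → score (S483, F2358). Machine vertices: (20.929,95.904) → (182.671,33.955) → (171.587,8.823) → (74.748,37.075). Open path.

**Shape 2** — `<polygon>` rectangle, stroke `#ff0000` → score (S483, F2358). Machine vertices: (44.410,63.602) → (83.651,63.602) → (83.651,23.417) → (44.410,23.417) → (44.410,63.602). Closed: final G1 returns to the first vertex.

**Shape 3** — `<path>` open polyline, stroke `#ff0000` → score (S483, F2358). Machine vertices: (23.907,27.750) → (75.144,14.446) → (66.175,76.955) → (164.780,16.794). Open path.

**Shape 4** — `<path>` regular polygon, stroke `#ff8800` → engrave (S223, F3521). Machine vertices: (172.745,107.241) → (180.630,93.896) → (170.375,82.273) → (156.153,88.435) → (157.617,103.865) → (172.745,107.241). Closed: final G1 returns to the first vertex.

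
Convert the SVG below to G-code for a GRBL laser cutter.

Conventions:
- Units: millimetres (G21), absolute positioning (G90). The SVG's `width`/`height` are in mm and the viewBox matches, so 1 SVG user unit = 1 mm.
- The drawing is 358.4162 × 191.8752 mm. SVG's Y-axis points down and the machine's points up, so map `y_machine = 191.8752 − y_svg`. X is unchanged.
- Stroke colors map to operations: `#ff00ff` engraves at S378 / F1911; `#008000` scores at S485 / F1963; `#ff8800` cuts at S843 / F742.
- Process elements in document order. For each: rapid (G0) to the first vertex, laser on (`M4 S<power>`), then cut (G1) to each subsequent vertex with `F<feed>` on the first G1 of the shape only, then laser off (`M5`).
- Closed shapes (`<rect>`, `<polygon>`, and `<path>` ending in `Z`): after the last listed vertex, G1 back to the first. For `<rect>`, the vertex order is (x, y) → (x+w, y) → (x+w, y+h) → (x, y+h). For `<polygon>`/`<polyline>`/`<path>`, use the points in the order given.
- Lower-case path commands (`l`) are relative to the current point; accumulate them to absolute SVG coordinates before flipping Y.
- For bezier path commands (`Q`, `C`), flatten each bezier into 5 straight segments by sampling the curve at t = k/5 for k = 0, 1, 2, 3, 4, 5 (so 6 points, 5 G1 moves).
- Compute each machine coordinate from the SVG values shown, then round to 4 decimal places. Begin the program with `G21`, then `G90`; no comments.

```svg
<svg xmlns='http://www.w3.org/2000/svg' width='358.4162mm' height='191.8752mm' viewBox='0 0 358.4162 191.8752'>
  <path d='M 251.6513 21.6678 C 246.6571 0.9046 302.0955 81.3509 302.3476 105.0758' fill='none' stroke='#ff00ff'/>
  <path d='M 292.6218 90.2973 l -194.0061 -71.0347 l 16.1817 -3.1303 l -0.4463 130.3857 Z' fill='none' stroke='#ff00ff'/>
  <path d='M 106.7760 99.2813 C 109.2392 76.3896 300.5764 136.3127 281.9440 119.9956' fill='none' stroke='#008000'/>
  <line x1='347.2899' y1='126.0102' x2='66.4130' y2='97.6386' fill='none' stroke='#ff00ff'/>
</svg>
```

Since the viewBox matches the mm dimensions, user units are millimetres directly. The only transform is the Y-flip y_m = 191.8752 − y_svg.

Shape 1 is a cubic bezier drawn with `<path>`. Its stroke #ff00ff means engrave at S378, F1911. After flipping Y the toolpath is (251.6513,170.2074) → (254.9817,171.7836) → (267.2663,156.6503) → (282.9553,132.3880) → (296.4989,106.5775) → (302.3476,86.7994).

Shape 2 is a closed polygon drawn with `<path>`. Its stroke #ff00ff means engrave at S378, F1911. After flipping Y the toolpath is (292.6218,101.5779) → (98.6157,172.6126) → (114.7974,175.7429) → (114.3511,45.3572) → (292.6218,101.5779), returning to the start.

Shape 3 is a cubic bezier drawn with `<path>`. Its stroke #008000 means score at S485, F1963. After flipping Y the toolpath is (106.7760,92.5939) → (127.7281,97.6636) → (174.8654,90.4924) → (229.0435,78.7149) → (271.1178,69.9657) → (281.9440,71.8796).

Shape 4 is a line segment drawn with `<line>`. Its stroke #ff00ff means engrave at S378, F1911. After flipping Y the toolpath is (347.2899,65.8650) → (66.4130,94.2366).

G21
G90
G0 X251.6513 Y170.2074
M4 S378
G1 X254.9817 Y171.7836 F1911
G1 X267.2663 Y156.6503
G1 X282.9553 Y132.3880
G1 X296.4989 Y106.5775
G1 X302.3476 Y86.7994
M5
G0 X292.6218 Y101.5779
M4 S378
G1 X98.6157 Y172.6126 F1911
G1 X114.7974 Y175.7429
G1 X114.3511 Y45.3572
G1 X292.6218 Y101.5779
M5
G0 X106.7760 Y92.5939
M4 S485
G1 X127.7281 Y97.6636 F1963
G1 X174.8654 Y90.4924
G1 X229.0435 Y78.7149
G1 X271.1178 Y69.9657
G1 X281.9440 Y71.8796
M5
G0 X347.2899 Y65.8650
M4 S378
G1 X66.4130 Y94.2366 F1911
M5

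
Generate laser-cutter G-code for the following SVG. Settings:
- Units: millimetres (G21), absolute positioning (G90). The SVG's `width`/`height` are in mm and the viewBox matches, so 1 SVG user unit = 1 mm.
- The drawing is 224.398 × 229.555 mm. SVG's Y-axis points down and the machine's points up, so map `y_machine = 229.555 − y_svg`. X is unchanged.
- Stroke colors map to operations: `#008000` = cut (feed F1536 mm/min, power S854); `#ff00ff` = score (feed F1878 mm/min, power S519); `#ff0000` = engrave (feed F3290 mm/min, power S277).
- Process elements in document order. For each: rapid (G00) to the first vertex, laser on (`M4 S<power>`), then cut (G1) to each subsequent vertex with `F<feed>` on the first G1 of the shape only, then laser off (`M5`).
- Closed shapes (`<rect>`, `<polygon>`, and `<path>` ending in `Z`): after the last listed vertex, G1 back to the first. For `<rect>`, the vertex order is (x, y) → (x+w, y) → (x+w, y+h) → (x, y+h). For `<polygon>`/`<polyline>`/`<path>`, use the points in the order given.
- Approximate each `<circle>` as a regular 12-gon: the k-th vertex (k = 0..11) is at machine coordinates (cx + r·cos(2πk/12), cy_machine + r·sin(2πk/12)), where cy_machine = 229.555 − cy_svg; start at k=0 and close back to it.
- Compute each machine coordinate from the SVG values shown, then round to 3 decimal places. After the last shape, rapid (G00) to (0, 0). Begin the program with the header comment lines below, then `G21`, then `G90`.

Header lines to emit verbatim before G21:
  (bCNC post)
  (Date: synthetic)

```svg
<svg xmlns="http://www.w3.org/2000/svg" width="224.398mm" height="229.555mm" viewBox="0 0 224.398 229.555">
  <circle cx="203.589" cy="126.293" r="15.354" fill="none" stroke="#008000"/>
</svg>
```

1 u = 1 mm; y_m = 229.555 − y.

[1] `<circle>` circle, #008000→cut S854 F1536: (218.943,103.262) → (216.886,110.939) → (211.266,116.559) → (203.589,118.616) → (195.912,116.559) → (190.292,110.939) → (188.235,103.262) → (190.292,95.585) → (195.912,89.965) → (203.589,87.908) → (211.266,89.965) → (216.886,95.585) → (218.943,103.262) (closed)

(bCNC post)
(Date: synthetic)
G21
G90
G00 X218.943 Y103.262
M4 S854
G1 X216.886 Y110.939 F1536
G1 X211.266 Y116.559
G1 X203.589 Y118.616
G1 X195.912 Y116.559
G1 X190.292 Y110.939
G1 X188.235 Y103.262
G1 X190.292 Y95.585
G1 X195.912 Y89.965
G1 X203.589 Y87.908
G1 X211.266 Y89.965
G1 X216.886 Y95.585
G1 X218.943 Y103.262
M5
G00 X0.000 Y0.000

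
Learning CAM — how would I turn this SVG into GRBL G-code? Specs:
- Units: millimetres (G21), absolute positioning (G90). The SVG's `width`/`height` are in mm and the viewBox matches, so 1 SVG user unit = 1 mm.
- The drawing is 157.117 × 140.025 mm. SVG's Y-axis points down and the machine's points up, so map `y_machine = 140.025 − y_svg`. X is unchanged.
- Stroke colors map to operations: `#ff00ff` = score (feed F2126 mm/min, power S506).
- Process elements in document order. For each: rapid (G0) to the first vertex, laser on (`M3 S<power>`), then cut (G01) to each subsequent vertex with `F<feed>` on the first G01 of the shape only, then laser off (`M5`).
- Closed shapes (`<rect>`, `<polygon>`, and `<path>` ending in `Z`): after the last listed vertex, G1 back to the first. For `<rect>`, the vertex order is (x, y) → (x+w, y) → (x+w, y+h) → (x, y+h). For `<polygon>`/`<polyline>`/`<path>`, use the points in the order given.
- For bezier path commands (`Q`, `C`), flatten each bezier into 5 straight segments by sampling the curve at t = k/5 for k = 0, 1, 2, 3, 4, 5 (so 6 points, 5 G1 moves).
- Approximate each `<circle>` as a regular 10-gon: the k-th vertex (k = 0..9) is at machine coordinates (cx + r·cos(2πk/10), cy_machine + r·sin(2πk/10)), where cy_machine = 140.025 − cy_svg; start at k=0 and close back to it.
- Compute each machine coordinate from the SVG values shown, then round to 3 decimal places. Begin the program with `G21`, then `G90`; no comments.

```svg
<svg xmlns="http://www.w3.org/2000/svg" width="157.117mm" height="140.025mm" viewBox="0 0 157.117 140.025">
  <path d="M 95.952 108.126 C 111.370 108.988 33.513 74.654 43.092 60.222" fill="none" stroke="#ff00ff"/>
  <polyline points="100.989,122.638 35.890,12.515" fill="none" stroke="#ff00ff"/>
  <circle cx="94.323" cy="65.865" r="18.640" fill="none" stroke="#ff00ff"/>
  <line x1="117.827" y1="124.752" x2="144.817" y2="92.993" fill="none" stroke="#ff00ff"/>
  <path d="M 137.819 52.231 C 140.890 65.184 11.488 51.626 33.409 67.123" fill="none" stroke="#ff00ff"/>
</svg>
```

G21
G90
G0 X95.952 Y31.899
M3 S506
G01 X95.455 Y35.165 F2126
G01 X81.247 Y44.232
G01 X62.001 Y56.458
G01 X46.391 Y69.196
G01 X43.092 Y79.803
M5
G0 X100.989 Y17.387
M3 S506
G01 X35.890 Y127.510 F2126
M5
G0 X112.963 Y74.160
M3 S506
G01 X109.403 Y85.116 F2126
G01 X100.083 Y91.888
G01 X88.563 Y91.888
G01 X79.243 Y85.116
G01 X75.683 Y74.160
G01 X79.243 Y63.204
G01 X88.563 Y56.432
G01 X100.083 Y56.432
G01 X109.403 Y63.204
G01 X112.963 Y74.160
M5
G0 X117.827 Y15.273
M3 S506
G01 X144.817 Y47.032 F2126
M5
G0 X137.819 Y87.794
M3 S506
G01 X126.035 Y82.759 F2126
G01 X96.080 Y81.419
G01 X61.576 Y81.108
G01 X36.145 Y79.158
G01 X33.409 Y72.902
M5

1 u = 1 mm; y_m = 140.025 − y.

[1] `<path>` cubic bezier, #ff00ff→score S506 F2126: (95.952,31.899) → (95.455,35.165) → (81.247,44.232) → (62.001,56.458) → (46.391,69.196) → (43.092,79.803)

[2] `<polyline>` line segment, #ff00ff→score S506 F2126: (100.989,17.387) → (35.890,127.510)

[3] `<circle>` circle, #ff00ff→score S506 F2126: (112.963,74.160) → (109.403,85.116) → (100.083,91.888) → (88.563,91.888) → (79.243,85.116) → (75.683,74.160) → (79.243,63.204) → (88.563,56.432) → (100.083,56.432) → (109.403,63.204) → (112.963,74.160) (closed)

[4] `<line>` line segment, #ff00ff→score S506 F2126: (117.827,15.273) → (144.817,47.032)

[5] `<path>` cubic bezier, #ff00ff→score S506 F2126: (137.819,87.794) → (126.035,82.759) → (96.080,81.419) → (61.576,81.108) → (36.145,79.158) → (33.409,72.902)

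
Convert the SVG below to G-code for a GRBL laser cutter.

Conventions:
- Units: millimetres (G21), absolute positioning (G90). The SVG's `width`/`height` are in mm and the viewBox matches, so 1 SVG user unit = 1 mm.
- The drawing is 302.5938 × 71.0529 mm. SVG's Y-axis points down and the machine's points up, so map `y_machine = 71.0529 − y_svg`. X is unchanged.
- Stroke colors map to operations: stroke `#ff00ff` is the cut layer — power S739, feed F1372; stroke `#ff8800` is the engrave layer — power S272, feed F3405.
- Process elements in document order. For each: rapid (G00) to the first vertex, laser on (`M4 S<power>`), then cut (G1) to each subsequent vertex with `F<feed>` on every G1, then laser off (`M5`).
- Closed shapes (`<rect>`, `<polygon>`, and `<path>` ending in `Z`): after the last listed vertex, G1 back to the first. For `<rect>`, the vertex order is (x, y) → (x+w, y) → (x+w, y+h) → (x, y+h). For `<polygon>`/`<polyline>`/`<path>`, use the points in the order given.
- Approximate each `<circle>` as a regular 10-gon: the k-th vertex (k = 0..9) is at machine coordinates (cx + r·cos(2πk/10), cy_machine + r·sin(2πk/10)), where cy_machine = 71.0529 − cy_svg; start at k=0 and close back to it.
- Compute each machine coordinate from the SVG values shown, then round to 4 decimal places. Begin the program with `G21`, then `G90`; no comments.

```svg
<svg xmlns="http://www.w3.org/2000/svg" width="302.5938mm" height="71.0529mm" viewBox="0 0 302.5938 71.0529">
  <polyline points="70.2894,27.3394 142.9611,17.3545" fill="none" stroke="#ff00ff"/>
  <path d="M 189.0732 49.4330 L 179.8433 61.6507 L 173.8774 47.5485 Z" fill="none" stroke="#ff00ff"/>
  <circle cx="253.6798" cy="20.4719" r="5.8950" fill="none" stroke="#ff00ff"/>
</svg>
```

G21
G90
G00 X70.2894 Y43.7135
M4 S739
G1 X142.9611 Y53.6984 F1372
M5
G00 X189.0732 Y21.6199
M4 S739
G1 X179.8433 Y9.4022 F1372
G1 X173.8774 Y23.5044 F1372
G1 X189.0732 Y21.6199 F1372
M5
G00 X259.5748 Y50.5810
M4 S739
G1 X258.4490 Y54.0460 F1372
G1 X255.5015 Y56.1875 F1372
G1 X251.8581 Y56.1875 F1372
G1 X248.9106 Y54.0460 F1372
G1 X247.7848 Y50.5810 F1372
G1 X248.9106 Y47.1160 F1372
G1 X251.8581 Y44.9745 F1372
G1 X255.5015 Y44.9745 F1372
G1 X258.4490 Y47.1160 F1372
G1 X259.5748 Y50.5810 F1372
M5

1 u = 1 mm; y_m = 71.0529 − y.

[1] `<polyline>` line segment, #ff00ff→cut S739 F1372: (70.2894,43.7135) → (142.9611,53.6984)

[2] `<path>` regular polygon, #ff00ff→cut S739 F1372: (189.0732,21.6199) → (179.8433,9.4022) → (173.8774,23.5044) → (189.0732,21.6199) (closed)

[3] `<circle>` circle, #ff00ff→cut S739 F1372: (259.5748,50.5810) → (258.4490,54.0460) → (255.5015,56.1875) → (251.8581,56.1875) → (248.9106,54.0460) → (247.7848,50.5810) → (248.9106,47.1160) → (251.8581,44.9745) → (255.5015,44.9745) → (258.4490,47.1160) → (259.5748,50.5810) (closed)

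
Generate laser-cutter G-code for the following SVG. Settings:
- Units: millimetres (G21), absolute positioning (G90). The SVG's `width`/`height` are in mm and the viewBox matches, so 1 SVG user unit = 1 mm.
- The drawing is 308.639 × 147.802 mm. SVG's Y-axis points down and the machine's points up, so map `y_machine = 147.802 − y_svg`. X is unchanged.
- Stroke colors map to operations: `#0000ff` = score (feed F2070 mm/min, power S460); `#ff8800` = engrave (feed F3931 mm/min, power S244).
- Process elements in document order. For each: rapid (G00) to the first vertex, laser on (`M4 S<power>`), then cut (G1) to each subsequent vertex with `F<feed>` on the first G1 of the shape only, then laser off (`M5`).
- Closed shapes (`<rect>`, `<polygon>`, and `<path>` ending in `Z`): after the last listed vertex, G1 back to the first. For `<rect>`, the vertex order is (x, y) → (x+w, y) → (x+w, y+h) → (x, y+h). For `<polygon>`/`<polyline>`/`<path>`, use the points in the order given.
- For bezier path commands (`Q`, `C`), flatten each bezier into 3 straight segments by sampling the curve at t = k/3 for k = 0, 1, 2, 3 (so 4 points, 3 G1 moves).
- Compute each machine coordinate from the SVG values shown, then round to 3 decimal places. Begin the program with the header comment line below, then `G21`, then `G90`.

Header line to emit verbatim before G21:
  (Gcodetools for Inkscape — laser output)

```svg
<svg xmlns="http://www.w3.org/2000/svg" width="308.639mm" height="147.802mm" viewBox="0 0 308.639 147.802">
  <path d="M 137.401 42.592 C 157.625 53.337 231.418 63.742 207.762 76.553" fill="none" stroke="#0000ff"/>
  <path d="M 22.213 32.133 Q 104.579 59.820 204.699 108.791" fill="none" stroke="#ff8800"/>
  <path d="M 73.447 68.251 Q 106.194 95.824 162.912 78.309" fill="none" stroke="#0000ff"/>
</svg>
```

Since the viewBox matches the mm dimensions, user units are millimetres directly. The only transform is the Y-flip y_m = 147.802 − y_svg.

Shape 1 is a cubic bezier drawn with `<path>`. Its stroke #0000ff means score at S460, F2070. After flipping Y the toolpath is (137.401,105.210) → (169.888,94.477) → (204.528,83.360) → (207.762,71.249).

Shape 2 is a quadratic bezier drawn with `<path>`. Its stroke #ff8800 means engrave at S244, F3931. After flipping Y the toolpath is (22.213,115.669) → (79.096,94.846) → (139.925,69.293) → (204.699,39.011).

Shape 3 is a quadratic bezier drawn with `<path>`. Its stroke #0000ff means score at S460, F2070. After flipping Y the toolpath is (73.447,79.551) → (97.942,66.179) → (127.763,62.826) → (162.912,69.493).

(Gcodetools for Inkscape — laser output)
G21
G90
G00 X137.401 Y105.210
M4 S460
G1 X169.888 Y94.477 F2070
G1 X204.528 Y83.360
G1 X207.762 Y71.249
M5
G00 X22.213 Y115.669
M4 S244
G1 X79.096 Y94.846 F3931
G1 X139.925 Y69.293
G1 X204.699 Y39.011
M5
G00 X73.447 Y79.551
M4 S460
G1 X97.942 Y66.179 F2070
G1 X127.763 Y62.826
G1 X162.912 Y69.493
M5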